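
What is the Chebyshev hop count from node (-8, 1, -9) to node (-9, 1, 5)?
14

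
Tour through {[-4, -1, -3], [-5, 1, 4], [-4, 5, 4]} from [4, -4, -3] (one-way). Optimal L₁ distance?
26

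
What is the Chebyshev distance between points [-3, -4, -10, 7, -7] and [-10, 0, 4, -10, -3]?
17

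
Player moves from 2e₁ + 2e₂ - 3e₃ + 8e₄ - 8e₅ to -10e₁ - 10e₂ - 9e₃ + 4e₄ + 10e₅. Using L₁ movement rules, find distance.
52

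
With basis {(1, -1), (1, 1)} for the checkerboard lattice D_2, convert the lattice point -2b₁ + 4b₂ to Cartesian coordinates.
(2, 6)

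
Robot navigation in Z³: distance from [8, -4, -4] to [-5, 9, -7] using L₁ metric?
29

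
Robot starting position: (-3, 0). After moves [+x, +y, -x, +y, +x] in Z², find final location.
(-2, 2)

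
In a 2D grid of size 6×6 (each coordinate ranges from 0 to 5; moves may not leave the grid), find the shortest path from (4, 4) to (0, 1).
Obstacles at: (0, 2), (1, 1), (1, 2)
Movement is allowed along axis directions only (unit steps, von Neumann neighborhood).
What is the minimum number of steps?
9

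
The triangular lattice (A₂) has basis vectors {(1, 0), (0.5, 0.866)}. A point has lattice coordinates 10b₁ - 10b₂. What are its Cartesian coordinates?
(5, -8.66)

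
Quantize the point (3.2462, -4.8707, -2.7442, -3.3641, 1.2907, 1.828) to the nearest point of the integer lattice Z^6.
(3, -5, -3, -3, 1, 2)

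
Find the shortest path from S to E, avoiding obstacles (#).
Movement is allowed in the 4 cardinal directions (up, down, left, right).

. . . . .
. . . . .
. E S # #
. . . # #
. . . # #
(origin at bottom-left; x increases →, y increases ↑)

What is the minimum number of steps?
1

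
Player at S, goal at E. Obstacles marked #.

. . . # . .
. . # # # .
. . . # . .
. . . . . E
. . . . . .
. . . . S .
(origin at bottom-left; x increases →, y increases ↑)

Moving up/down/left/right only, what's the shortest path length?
3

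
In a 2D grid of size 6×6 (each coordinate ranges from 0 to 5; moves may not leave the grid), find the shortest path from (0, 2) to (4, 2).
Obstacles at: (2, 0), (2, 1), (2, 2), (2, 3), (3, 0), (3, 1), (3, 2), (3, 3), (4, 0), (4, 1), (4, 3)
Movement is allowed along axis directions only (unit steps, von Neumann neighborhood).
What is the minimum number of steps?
10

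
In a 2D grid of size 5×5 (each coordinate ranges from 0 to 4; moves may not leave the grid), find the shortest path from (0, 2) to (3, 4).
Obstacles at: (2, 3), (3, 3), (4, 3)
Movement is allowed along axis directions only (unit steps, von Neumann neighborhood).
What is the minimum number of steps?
5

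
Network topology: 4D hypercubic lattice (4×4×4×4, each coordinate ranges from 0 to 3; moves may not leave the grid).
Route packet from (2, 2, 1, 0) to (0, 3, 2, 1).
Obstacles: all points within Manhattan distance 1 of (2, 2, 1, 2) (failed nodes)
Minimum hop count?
5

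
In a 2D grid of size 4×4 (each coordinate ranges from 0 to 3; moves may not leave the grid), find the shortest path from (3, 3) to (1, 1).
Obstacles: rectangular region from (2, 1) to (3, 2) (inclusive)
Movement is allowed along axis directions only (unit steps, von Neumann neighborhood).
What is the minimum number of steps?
4
(one shortest path: (3, 3) → (2, 3) → (1, 3) → (1, 2) → (1, 1))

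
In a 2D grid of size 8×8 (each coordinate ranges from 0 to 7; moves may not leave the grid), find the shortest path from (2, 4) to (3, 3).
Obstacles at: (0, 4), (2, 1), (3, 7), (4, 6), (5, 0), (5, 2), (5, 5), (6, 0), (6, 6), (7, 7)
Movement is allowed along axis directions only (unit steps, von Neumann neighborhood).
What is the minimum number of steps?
2
(one shortest path: (2, 4) → (3, 4) → (3, 3))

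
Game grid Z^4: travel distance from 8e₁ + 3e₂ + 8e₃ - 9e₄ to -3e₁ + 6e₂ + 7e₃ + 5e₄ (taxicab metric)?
29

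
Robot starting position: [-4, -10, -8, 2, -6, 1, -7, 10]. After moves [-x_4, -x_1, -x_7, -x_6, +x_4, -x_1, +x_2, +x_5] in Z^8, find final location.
(-6, -9, -8, 2, -5, 0, -8, 10)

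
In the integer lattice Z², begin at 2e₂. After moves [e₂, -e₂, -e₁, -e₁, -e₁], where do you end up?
(-3, 2)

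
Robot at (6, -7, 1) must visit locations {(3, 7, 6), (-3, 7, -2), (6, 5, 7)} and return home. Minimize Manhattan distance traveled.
64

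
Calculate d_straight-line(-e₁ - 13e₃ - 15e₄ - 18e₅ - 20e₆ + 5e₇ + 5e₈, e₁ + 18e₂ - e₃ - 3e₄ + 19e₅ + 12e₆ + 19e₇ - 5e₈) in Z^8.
57.4891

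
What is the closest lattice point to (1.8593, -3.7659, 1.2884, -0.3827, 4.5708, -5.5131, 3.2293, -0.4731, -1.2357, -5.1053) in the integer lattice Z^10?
(2, -4, 1, 0, 5, -6, 3, 0, -1, -5)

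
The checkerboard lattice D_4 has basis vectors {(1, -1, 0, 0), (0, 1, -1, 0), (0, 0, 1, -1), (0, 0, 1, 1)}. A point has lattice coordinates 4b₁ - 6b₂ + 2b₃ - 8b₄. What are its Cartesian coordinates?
(4, -10, 0, -10)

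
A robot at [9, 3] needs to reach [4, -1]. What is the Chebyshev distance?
5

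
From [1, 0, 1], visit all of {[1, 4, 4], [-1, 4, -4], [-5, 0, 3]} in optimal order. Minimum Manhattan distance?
29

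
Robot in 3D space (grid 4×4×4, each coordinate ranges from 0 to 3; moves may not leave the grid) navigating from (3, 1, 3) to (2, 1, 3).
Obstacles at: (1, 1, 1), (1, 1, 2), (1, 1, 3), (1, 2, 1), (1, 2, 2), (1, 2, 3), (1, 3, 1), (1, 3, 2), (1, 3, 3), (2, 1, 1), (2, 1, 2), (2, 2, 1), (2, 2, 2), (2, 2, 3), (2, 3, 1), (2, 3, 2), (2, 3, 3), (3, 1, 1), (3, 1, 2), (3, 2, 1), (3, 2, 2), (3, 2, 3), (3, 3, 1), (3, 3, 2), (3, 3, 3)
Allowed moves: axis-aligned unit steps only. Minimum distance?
1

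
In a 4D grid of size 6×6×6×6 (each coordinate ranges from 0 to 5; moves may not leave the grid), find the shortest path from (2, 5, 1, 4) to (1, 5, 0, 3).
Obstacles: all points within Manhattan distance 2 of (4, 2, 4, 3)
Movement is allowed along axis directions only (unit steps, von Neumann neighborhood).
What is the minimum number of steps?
3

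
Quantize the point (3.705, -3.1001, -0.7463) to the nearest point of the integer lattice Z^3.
(4, -3, -1)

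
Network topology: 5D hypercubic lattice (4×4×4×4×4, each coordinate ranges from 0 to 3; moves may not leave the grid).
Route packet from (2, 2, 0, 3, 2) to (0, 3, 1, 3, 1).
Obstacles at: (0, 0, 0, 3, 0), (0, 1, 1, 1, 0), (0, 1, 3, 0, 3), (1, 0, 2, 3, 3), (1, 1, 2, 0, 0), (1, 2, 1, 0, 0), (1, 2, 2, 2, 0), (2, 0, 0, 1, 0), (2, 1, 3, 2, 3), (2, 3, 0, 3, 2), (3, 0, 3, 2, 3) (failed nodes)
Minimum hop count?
5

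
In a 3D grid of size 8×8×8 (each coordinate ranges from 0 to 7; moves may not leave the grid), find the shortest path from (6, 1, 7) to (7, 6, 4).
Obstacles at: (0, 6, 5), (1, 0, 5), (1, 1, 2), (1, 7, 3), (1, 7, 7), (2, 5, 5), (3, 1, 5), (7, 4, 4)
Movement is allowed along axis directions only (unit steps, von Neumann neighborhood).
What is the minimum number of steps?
9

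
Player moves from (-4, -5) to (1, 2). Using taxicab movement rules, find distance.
12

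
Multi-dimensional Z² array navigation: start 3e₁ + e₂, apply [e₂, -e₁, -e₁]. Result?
(1, 2)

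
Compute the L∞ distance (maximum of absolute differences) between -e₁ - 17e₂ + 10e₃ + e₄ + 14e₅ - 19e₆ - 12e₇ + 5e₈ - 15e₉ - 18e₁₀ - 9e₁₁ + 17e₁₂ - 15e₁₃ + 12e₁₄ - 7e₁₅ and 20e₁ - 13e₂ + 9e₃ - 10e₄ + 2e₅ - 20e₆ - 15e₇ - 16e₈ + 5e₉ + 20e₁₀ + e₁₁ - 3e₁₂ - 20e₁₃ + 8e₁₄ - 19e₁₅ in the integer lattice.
38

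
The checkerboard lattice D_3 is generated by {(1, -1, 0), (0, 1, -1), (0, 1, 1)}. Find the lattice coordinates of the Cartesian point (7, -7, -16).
7b₁ + 8b₂ - 8b₃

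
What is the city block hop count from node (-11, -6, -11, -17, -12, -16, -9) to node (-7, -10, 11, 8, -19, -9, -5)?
73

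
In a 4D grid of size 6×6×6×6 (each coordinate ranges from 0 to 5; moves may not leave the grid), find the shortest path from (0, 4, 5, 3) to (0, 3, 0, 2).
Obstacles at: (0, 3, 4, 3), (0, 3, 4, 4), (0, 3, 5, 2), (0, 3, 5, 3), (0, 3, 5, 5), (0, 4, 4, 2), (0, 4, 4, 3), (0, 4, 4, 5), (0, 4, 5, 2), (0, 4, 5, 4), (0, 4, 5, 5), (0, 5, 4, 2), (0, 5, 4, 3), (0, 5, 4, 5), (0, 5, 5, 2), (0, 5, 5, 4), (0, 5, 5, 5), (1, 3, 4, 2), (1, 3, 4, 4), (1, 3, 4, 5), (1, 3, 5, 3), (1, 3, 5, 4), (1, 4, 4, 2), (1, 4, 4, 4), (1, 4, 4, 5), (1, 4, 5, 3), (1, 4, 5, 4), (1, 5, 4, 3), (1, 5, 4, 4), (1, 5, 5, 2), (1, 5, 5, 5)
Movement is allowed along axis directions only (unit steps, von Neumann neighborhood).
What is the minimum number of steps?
13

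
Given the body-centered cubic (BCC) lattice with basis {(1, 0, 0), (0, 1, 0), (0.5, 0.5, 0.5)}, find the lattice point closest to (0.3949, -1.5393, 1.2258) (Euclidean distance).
(0.5, -1.5, 1.5)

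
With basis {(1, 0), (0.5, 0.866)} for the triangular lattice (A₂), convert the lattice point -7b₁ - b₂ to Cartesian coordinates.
(-7.5, -0.866)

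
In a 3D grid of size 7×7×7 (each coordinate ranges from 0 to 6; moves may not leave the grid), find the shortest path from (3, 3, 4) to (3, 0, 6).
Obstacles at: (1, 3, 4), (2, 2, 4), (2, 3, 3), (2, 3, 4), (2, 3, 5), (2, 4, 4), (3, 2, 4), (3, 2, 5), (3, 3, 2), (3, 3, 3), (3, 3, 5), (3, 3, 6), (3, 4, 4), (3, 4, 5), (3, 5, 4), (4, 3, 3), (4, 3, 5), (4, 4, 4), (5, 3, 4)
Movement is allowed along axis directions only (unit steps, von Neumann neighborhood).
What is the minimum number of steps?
7
(one shortest path: (3, 3, 4) → (4, 3, 4) → (4, 2, 4) → (4, 1, 4) → (3, 1, 4) → (3, 0, 4) → (3, 0, 5) → (3, 0, 6))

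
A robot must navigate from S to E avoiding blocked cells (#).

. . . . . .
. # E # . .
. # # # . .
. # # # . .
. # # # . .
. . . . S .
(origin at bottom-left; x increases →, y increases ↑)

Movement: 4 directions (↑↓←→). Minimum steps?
8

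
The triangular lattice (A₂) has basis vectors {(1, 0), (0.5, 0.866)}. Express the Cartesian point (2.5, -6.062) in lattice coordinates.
6b₁ - 7b₂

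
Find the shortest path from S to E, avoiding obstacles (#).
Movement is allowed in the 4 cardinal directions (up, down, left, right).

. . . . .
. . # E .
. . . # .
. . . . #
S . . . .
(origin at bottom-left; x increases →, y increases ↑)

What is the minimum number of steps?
8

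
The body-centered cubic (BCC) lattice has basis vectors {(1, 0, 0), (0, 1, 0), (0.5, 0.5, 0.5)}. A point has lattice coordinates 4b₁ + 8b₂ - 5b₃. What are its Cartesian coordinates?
(1.5, 5.5, -2.5)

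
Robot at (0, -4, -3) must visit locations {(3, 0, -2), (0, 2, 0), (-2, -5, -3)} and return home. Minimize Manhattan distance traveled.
30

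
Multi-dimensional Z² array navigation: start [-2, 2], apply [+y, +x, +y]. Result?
(-1, 4)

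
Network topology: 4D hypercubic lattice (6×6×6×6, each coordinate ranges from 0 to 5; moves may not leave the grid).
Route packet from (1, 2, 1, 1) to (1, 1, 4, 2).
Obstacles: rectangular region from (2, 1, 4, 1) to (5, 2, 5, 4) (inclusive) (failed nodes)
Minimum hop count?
5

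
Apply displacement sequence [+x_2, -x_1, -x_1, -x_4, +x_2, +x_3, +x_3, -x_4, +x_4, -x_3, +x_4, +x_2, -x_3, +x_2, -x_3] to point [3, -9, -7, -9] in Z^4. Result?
(1, -5, -8, -9)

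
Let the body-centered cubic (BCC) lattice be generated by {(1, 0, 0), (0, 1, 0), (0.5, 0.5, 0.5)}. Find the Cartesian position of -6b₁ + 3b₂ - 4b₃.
(-8, 1, -2)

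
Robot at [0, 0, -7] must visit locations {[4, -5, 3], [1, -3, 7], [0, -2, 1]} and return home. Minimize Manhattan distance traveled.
46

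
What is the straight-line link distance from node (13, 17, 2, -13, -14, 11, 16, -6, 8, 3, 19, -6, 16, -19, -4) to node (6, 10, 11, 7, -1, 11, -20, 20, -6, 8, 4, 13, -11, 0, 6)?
68.6804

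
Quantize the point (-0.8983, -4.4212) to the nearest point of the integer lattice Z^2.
(-1, -4)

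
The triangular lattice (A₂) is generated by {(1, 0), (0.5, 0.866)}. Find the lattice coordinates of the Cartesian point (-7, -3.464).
-5b₁ - 4b₂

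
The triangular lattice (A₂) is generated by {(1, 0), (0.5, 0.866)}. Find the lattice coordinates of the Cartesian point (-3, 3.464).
-5b₁ + 4b₂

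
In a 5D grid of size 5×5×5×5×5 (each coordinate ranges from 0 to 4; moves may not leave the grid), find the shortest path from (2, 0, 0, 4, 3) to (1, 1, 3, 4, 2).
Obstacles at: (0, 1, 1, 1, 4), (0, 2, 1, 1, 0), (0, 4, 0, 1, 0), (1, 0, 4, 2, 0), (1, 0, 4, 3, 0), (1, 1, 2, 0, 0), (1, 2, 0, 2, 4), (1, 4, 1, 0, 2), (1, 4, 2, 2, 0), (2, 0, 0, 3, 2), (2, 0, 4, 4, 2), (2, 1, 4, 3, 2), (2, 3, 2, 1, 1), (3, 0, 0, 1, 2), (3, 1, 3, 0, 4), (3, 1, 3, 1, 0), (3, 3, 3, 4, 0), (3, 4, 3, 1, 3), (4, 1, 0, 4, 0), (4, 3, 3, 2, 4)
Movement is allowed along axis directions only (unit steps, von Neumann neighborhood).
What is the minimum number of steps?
6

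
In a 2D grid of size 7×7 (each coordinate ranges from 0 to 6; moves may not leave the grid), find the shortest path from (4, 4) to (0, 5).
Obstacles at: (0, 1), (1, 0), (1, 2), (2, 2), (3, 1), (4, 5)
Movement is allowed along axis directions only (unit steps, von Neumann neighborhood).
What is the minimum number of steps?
5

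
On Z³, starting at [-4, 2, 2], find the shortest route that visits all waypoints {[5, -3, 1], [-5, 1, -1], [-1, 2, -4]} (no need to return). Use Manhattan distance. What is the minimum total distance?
29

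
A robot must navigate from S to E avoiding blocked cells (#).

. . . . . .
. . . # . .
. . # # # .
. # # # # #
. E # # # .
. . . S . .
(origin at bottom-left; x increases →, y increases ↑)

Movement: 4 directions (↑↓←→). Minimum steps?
3
(one shortest path: (3, 0) → (2, 0) → (1, 0) → (1, 1))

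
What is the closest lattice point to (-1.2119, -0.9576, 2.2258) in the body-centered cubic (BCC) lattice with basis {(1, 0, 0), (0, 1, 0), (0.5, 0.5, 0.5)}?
(-1, -1, 2)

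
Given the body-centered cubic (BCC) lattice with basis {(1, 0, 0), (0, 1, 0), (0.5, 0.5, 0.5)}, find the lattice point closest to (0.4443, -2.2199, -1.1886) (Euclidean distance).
(0.5, -2.5, -1.5)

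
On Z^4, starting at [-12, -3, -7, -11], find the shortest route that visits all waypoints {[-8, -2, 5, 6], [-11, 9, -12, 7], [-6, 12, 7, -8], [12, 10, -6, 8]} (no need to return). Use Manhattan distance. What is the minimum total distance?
133
(one optimal route: (-12, -3, -7, -11) → (-6, 12, 7, -8) → (-8, -2, 5, 6) → (-11, 9, -12, 7) → (12, 10, -6, 8))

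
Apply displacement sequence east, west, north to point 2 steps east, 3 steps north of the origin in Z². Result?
(2, 4)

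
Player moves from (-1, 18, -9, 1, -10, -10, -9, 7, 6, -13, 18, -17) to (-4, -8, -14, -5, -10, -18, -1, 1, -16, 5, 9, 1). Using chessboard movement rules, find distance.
26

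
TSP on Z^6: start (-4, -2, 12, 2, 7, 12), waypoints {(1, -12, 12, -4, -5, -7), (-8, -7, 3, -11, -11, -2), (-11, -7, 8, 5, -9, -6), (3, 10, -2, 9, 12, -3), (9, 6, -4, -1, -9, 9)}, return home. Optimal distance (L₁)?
292
(one optimal route: (-4, -2, 12, 2, 7, 12) → (1, -12, 12, -4, -5, -7) → (-11, -7, 8, 5, -9, -6) → (-8, -7, 3, -11, -11, -2) → (9, 6, -4, -1, -9, 9) → (3, 10, -2, 9, 12, -3) → (-4, -2, 12, 2, 7, 12))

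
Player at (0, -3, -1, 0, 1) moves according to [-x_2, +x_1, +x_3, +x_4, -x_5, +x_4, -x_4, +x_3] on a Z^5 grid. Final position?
(1, -4, 1, 1, 0)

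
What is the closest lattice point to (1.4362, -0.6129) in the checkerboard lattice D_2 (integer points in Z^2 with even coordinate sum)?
(1, -1)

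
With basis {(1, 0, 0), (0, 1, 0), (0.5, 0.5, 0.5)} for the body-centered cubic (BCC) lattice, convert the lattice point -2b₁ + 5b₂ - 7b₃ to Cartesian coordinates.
(-5.5, 1.5, -3.5)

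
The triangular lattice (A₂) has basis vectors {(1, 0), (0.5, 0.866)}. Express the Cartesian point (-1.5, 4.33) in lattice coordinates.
-4b₁ + 5b₂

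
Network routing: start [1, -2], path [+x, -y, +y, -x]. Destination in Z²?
(1, -2)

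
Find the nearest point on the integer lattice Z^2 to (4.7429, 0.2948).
(5, 0)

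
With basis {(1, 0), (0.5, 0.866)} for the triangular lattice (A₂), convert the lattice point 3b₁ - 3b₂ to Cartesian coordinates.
(1.5, -2.598)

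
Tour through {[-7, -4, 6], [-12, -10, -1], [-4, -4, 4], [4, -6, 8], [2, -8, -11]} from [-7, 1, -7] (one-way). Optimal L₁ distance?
82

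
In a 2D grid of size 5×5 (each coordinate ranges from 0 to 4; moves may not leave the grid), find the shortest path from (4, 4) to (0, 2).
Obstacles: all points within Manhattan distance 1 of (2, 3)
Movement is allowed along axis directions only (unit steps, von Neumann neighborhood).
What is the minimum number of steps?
8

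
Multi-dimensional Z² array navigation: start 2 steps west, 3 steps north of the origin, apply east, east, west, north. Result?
(-1, 4)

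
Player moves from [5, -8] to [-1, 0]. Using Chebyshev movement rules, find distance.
8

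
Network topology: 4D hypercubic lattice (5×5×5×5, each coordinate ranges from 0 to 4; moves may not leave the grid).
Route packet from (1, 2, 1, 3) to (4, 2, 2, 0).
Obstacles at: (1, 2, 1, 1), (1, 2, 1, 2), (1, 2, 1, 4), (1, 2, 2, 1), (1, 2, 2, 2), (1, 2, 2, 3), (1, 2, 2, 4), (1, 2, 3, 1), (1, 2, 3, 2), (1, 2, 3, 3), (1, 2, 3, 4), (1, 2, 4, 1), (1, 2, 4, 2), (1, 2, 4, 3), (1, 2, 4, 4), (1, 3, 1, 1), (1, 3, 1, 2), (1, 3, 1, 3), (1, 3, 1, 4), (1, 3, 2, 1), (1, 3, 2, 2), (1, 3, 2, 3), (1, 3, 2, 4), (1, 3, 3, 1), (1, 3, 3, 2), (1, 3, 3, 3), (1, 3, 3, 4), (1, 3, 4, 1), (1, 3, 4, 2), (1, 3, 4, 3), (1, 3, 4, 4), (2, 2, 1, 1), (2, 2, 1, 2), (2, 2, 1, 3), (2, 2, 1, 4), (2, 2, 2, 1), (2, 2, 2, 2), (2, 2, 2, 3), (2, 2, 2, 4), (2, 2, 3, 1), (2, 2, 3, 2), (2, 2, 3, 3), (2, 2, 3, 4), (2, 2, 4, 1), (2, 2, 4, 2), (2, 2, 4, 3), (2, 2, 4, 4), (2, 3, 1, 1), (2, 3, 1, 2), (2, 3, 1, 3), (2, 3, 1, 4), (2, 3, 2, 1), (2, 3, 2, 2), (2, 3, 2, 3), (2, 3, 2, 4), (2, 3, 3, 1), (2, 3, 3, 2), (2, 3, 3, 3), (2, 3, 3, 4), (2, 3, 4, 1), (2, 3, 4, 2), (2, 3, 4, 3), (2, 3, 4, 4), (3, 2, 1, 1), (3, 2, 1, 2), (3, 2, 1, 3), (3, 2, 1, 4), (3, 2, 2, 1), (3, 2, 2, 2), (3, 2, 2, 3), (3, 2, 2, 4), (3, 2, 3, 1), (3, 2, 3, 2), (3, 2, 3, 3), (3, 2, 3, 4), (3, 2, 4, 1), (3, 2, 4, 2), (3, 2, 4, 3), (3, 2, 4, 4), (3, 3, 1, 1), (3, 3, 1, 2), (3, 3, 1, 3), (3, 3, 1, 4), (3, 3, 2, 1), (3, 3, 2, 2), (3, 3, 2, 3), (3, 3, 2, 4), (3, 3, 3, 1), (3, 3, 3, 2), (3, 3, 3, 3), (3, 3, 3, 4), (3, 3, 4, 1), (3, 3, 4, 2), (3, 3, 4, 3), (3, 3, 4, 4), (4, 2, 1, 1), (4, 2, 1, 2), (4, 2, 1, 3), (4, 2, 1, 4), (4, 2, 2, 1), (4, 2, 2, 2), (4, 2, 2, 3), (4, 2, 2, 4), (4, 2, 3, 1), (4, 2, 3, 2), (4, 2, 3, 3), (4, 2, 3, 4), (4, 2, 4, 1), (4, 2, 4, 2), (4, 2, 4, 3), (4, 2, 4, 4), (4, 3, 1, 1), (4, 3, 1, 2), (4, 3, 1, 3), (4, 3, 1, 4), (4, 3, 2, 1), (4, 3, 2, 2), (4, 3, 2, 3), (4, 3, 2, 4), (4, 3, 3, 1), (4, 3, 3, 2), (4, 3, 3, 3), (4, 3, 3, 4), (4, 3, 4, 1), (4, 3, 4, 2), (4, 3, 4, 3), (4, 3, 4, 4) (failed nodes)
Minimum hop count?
9
(one shortest path: (1, 2, 1, 3) → (0, 2, 1, 3) → (0, 2, 2, 3) → (0, 2, 2, 2) → (0, 2, 2, 1) → (0, 2, 2, 0) → (1, 2, 2, 0) → (2, 2, 2, 0) → (3, 2, 2, 0) → (4, 2, 2, 0))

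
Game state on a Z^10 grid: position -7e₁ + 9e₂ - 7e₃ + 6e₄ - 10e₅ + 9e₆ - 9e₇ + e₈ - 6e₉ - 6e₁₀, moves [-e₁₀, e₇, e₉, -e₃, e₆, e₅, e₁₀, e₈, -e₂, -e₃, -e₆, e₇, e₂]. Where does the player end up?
(-7, 9, -9, 6, -9, 9, -7, 2, -5, -6)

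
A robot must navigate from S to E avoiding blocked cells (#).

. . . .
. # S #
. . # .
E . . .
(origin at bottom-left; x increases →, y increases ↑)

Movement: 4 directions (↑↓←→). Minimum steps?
6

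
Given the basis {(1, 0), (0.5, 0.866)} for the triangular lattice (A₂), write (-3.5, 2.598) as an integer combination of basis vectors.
-5b₁ + 3b₂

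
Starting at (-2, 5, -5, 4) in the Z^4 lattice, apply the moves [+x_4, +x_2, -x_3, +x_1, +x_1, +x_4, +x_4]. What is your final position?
(0, 6, -6, 7)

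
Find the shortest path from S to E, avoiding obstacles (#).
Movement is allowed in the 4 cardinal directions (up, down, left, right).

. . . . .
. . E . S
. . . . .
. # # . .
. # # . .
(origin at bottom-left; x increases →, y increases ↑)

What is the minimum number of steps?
2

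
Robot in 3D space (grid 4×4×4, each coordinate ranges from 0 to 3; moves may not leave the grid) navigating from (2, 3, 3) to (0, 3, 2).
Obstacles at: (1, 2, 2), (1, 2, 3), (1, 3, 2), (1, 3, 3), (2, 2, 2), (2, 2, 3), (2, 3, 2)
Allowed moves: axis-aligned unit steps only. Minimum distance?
7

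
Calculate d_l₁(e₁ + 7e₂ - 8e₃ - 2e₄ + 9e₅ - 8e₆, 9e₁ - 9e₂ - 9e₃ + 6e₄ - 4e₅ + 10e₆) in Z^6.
64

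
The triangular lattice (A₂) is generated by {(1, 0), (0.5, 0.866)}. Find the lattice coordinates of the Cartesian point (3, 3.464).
b₁ + 4b₂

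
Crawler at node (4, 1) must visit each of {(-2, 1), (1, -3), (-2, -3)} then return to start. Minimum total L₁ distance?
20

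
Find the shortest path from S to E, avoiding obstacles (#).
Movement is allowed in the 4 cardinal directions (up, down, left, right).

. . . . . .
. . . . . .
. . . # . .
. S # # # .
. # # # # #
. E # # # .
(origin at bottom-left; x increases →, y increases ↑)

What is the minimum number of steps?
4
(one shortest path: (1, 2) → (0, 2) → (0, 1) → (0, 0) → (1, 0))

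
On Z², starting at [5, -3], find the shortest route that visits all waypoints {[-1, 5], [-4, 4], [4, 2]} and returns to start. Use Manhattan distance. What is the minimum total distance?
34
(one optimal route: (5, -3) → (-1, 5) → (-4, 4) → (4, 2) → (5, -3))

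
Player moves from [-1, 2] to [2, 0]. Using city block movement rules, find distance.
5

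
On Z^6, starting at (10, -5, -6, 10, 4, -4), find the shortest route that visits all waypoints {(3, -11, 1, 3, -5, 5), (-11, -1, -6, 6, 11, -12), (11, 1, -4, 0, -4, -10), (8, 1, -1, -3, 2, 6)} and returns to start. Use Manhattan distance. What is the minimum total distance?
202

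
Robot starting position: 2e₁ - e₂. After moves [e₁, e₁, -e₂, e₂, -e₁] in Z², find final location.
(3, -1)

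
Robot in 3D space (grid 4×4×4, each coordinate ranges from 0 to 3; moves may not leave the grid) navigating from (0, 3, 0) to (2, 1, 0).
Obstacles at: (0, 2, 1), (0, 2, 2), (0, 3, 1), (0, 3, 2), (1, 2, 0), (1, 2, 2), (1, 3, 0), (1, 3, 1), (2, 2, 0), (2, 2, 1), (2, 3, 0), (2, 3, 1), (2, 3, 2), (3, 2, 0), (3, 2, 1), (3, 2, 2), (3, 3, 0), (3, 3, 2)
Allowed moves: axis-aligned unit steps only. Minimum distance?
4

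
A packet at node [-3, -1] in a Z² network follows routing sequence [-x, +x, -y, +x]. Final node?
(-2, -2)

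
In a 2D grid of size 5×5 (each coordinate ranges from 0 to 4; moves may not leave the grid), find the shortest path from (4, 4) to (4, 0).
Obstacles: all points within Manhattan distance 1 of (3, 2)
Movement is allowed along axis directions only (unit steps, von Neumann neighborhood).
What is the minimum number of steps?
10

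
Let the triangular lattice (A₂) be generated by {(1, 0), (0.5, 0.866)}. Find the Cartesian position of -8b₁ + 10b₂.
(-3, 8.66)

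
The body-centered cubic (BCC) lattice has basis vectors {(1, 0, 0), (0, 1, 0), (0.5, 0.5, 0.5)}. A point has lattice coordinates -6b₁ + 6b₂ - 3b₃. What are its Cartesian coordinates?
(-7.5, 4.5, -1.5)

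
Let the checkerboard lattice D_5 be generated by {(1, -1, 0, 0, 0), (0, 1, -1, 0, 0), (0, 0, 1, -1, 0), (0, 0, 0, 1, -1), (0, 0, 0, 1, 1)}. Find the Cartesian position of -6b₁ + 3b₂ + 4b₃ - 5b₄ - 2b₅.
(-6, 9, 1, -11, 3)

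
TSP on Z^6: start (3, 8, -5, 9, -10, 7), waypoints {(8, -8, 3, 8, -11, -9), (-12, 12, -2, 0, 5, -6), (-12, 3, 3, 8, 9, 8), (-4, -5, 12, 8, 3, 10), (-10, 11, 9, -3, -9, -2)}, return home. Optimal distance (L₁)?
264
(one optimal route: (3, 8, -5, 9, -10, 7) → (8, -8, 3, 8, -11, -9) → (-4, -5, 12, 8, 3, 10) → (-12, 3, 3, 8, 9, 8) → (-12, 12, -2, 0, 5, -6) → (-10, 11, 9, -3, -9, -2) → (3, 8, -5, 9, -10, 7))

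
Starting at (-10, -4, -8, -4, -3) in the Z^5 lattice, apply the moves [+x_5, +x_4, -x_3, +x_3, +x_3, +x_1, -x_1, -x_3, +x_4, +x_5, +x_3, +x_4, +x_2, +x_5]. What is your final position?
(-10, -3, -7, -1, 0)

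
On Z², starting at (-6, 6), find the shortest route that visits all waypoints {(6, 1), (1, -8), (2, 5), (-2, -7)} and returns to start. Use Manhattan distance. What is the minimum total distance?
52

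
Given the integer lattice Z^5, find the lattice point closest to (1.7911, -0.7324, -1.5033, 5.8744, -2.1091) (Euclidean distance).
(2, -1, -2, 6, -2)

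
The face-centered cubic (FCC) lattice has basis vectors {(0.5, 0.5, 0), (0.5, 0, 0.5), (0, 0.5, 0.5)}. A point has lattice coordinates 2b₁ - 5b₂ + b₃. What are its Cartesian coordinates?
(-1.5, 1.5, -2)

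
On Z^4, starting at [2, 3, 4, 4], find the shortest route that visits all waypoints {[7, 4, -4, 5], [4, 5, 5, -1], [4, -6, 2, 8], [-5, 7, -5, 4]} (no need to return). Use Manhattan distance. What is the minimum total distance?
72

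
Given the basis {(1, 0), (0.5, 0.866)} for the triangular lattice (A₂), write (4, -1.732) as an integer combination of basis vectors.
5b₁ - 2b₂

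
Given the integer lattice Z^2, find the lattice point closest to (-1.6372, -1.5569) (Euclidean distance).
(-2, -2)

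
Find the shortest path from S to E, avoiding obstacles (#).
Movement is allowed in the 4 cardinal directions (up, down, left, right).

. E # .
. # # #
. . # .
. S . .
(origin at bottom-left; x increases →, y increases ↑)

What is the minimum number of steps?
5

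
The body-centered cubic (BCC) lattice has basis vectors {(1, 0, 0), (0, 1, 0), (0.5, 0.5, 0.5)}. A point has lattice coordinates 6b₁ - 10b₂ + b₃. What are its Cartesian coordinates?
(6.5, -9.5, 0.5)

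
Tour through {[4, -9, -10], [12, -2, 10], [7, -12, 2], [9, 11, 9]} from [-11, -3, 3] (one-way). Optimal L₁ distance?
92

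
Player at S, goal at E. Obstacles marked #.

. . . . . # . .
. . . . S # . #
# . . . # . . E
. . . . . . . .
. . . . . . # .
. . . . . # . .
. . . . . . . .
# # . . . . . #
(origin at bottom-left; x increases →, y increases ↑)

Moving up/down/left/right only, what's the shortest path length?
8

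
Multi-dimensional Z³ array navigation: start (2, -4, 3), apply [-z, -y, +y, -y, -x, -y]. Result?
(1, -6, 2)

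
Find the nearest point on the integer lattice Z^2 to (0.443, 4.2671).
(0, 4)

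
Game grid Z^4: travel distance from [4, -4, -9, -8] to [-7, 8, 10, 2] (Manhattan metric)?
52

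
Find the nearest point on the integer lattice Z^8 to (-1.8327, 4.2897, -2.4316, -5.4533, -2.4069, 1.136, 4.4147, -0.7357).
(-2, 4, -2, -5, -2, 1, 4, -1)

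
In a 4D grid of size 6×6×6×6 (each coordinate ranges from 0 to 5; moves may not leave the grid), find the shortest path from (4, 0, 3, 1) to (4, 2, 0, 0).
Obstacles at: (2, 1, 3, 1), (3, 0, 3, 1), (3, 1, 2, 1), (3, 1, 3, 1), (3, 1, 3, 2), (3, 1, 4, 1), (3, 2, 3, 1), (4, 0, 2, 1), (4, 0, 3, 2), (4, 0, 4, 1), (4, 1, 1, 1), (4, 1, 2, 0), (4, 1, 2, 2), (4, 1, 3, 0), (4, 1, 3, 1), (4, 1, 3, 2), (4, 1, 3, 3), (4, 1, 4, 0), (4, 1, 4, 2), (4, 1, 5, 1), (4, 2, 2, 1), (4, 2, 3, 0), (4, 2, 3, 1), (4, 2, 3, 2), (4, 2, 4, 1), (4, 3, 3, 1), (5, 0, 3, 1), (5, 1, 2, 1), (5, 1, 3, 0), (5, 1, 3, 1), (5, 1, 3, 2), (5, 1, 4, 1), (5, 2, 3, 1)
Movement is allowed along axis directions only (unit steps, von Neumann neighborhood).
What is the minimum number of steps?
6
(one shortest path: (4, 0, 3, 1) → (4, 0, 3, 0) → (4, 0, 2, 0) → (4, 0, 1, 0) → (4, 1, 1, 0) → (4, 2, 1, 0) → (4, 2, 0, 0))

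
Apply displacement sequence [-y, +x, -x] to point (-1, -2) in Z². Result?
(-1, -3)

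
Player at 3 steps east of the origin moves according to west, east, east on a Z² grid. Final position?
(4, 0)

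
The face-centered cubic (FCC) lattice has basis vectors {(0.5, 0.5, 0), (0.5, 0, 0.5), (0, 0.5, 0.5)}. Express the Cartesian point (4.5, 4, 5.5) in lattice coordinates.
3b₁ + 6b₂ + 5b₃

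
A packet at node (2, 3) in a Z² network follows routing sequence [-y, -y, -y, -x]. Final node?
(1, 0)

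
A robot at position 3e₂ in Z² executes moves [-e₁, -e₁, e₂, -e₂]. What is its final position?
(-2, 3)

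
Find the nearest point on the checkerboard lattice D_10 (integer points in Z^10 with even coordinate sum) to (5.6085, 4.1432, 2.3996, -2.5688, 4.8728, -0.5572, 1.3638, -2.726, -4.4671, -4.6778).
(6, 4, 2, -3, 5, -1, 1, -3, -4, -5)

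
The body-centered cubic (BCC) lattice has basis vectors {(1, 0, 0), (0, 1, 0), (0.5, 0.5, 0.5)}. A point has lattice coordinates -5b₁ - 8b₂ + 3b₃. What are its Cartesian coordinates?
(-3.5, -6.5, 1.5)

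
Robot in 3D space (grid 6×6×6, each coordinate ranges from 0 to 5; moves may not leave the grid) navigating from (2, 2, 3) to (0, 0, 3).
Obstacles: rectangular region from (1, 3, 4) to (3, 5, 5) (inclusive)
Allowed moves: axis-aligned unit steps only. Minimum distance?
4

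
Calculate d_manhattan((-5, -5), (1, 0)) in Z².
11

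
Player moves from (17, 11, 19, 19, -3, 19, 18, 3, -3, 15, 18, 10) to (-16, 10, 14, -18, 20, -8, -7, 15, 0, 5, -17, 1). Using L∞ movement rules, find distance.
37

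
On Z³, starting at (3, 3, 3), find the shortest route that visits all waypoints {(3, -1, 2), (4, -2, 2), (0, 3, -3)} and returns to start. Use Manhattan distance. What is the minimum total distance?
30
(one optimal route: (3, 3, 3) → (3, -1, 2) → (4, -2, 2) → (0, 3, -3) → (3, 3, 3))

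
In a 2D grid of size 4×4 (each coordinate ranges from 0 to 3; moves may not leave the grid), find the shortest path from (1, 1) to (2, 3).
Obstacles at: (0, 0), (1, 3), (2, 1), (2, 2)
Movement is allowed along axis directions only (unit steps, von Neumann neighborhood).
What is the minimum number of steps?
7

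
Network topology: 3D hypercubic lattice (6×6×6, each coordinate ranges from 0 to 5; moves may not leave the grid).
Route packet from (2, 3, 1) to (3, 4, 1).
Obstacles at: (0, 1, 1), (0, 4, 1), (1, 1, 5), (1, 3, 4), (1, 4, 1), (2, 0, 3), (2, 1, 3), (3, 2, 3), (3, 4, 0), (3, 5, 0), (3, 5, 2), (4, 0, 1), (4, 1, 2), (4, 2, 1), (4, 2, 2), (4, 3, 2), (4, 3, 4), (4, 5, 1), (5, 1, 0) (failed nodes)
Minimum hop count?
2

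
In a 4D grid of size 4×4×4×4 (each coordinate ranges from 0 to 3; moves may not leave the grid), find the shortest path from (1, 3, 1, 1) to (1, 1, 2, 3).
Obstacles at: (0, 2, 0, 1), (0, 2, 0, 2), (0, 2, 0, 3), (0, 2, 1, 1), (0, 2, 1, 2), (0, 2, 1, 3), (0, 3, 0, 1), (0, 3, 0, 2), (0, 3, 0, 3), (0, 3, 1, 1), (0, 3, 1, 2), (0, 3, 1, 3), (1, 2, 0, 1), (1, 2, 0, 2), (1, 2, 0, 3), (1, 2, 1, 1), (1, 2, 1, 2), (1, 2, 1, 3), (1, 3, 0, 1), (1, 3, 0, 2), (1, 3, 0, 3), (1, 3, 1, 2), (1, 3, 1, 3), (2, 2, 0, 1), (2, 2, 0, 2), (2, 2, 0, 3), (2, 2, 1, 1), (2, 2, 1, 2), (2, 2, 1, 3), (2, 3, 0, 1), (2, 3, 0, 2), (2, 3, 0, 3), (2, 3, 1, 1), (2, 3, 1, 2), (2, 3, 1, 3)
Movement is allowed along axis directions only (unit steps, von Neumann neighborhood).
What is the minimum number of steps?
5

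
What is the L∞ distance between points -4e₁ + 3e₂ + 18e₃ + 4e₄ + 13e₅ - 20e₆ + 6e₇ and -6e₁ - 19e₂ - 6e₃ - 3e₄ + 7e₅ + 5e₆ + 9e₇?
25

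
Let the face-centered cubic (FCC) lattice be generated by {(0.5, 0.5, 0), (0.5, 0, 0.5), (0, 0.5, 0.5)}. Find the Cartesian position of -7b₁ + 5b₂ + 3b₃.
(-1, -2, 4)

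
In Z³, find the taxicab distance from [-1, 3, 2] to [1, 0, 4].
7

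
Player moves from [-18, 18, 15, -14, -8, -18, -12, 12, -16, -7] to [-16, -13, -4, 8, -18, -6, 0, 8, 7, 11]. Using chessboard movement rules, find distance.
31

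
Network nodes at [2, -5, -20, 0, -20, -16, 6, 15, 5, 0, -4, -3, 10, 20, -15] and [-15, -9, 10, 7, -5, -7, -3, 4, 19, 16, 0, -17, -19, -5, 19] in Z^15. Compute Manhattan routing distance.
238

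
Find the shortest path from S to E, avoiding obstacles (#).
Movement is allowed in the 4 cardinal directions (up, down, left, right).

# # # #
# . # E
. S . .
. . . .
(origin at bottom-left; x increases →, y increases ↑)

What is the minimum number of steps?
3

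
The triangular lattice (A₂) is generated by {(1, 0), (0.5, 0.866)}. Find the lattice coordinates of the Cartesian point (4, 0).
4b₁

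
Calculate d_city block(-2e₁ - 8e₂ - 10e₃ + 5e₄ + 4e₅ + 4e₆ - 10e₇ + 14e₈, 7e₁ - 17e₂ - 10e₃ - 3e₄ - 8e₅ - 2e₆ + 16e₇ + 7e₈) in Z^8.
77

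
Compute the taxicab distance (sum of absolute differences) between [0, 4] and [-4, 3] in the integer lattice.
5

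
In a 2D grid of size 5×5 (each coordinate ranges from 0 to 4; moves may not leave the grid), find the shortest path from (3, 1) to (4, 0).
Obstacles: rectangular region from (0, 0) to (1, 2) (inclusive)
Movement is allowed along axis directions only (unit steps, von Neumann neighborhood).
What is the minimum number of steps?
2
(one shortest path: (3, 1) → (4, 1) → (4, 0))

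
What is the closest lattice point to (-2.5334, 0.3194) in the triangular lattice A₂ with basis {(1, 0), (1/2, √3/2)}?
(-2.5, 0.866)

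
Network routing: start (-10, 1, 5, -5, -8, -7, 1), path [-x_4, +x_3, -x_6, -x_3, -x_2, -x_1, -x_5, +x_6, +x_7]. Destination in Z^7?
(-11, 0, 5, -6, -9, -7, 2)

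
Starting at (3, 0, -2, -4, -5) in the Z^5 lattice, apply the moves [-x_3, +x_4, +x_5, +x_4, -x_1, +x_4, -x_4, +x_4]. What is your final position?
(2, 0, -3, -1, -4)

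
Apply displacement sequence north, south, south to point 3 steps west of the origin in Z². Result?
(-3, -1)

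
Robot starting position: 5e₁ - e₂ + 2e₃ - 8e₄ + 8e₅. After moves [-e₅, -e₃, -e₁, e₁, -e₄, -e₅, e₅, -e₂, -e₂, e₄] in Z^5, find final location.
(5, -3, 1, -8, 7)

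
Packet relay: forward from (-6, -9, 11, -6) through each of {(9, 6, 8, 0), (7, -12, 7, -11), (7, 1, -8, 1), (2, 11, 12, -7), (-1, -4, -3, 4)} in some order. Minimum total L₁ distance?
130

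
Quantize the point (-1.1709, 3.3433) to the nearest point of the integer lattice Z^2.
(-1, 3)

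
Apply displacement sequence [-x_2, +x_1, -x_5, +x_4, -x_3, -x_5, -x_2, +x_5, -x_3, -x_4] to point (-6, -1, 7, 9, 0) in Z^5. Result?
(-5, -3, 5, 9, -1)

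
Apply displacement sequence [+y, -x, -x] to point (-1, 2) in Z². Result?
(-3, 3)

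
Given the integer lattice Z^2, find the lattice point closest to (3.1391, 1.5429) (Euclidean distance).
(3, 2)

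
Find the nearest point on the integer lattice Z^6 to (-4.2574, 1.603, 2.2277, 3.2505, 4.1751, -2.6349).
(-4, 2, 2, 3, 4, -3)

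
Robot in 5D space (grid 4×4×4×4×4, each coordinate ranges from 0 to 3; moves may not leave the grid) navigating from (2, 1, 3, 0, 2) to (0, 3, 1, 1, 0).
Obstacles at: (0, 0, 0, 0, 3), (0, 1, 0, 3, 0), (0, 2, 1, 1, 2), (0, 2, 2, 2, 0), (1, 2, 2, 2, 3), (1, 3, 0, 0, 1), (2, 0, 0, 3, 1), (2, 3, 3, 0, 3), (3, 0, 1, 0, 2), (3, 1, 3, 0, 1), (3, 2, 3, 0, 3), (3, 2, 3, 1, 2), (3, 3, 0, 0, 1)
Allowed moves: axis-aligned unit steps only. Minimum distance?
9
(one shortest path: (2, 1, 3, 0, 2) → (1, 1, 3, 0, 2) → (0, 1, 3, 0, 2) → (0, 2, 3, 0, 2) → (0, 3, 3, 0, 2) → (0, 3, 2, 0, 2) → (0, 3, 1, 0, 2) → (0, 3, 1, 1, 2) → (0, 3, 1, 1, 1) → (0, 3, 1, 1, 0))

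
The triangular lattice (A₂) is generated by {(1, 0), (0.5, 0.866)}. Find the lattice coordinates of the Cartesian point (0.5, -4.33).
3b₁ - 5b₂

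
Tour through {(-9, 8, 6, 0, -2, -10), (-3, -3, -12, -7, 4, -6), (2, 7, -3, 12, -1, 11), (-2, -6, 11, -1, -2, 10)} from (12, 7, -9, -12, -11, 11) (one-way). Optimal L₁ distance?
195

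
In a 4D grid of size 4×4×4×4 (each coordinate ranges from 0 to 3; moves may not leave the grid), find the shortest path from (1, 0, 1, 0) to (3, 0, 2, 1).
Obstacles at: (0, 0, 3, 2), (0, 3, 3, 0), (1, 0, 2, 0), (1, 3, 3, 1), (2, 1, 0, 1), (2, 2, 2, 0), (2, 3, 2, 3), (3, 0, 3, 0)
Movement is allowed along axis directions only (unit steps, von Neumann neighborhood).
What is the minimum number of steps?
4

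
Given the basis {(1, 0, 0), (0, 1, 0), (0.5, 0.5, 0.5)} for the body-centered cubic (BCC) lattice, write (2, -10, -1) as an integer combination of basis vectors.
3b₁ - 9b₂ - 2b₃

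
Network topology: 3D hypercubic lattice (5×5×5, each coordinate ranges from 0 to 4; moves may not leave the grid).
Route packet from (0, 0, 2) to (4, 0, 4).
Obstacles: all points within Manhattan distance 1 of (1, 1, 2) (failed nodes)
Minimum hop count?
6
(one shortest path: (0, 0, 2) → (0, 0, 3) → (1, 0, 3) → (2, 0, 3) → (3, 0, 3) → (4, 0, 3) → (4, 0, 4))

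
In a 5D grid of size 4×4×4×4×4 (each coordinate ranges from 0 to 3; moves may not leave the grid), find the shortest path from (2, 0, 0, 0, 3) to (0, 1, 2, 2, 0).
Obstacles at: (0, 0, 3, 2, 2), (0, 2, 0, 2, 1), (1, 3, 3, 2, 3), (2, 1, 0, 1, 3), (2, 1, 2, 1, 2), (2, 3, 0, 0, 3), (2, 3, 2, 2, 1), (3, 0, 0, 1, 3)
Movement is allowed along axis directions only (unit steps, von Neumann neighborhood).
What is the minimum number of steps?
10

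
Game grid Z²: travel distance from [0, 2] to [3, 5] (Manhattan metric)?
6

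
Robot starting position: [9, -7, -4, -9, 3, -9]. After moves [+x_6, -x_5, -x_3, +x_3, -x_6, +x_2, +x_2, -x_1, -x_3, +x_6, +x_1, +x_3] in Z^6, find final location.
(9, -5, -4, -9, 2, -8)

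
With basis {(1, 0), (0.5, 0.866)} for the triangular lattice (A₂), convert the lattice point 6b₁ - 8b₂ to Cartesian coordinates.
(2, -6.928)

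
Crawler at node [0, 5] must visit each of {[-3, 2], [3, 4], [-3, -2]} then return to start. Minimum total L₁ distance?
26
(one optimal route: (0, 5) → (-3, 2) → (-3, -2) → (3, 4) → (0, 5))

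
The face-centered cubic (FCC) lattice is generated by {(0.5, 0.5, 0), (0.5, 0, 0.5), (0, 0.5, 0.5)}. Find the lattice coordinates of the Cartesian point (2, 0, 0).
2b₁ + 2b₂ - 2b₃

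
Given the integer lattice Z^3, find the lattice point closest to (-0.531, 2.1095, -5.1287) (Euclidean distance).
(-1, 2, -5)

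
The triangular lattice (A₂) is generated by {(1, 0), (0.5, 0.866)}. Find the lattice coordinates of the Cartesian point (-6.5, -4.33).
-4b₁ - 5b₂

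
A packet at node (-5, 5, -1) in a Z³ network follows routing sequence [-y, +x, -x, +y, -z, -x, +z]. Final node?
(-6, 5, -1)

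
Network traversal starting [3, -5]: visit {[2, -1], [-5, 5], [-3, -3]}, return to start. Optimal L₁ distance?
36
(one optimal route: (3, -5) → (2, -1) → (-5, 5) → (-3, -3) → (3, -5))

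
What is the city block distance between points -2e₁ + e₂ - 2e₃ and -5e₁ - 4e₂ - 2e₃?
8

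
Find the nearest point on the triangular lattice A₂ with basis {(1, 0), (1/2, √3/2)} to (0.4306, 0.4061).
(0.5, 0.866)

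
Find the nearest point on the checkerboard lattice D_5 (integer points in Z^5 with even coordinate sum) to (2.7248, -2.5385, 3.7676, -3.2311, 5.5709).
(3, -2, 4, -3, 6)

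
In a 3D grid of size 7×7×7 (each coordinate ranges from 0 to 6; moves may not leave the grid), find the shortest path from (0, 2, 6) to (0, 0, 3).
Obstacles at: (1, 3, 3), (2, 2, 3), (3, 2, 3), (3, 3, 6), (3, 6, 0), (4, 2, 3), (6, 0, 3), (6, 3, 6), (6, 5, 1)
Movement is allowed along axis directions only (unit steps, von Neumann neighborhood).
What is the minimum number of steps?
5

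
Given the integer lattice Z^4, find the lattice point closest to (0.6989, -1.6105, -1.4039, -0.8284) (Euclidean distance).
(1, -2, -1, -1)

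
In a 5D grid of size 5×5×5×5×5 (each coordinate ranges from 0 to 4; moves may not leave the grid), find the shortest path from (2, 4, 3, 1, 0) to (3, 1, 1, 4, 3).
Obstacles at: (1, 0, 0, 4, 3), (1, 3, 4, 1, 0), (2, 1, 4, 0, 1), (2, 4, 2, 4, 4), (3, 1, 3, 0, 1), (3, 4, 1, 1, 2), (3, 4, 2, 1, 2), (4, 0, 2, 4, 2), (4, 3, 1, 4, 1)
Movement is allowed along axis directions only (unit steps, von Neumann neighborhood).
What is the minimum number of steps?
12
(one shortest path: (2, 4, 3, 1, 0) → (3, 4, 3, 1, 0) → (3, 3, 3, 1, 0) → (3, 2, 3, 1, 0) → (3, 1, 3, 1, 0) → (3, 1, 2, 1, 0) → (3, 1, 1, 1, 0) → (3, 1, 1, 2, 0) → (3, 1, 1, 3, 0) → (3, 1, 1, 4, 0) → (3, 1, 1, 4, 1) → (3, 1, 1, 4, 2) → (3, 1, 1, 4, 3))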